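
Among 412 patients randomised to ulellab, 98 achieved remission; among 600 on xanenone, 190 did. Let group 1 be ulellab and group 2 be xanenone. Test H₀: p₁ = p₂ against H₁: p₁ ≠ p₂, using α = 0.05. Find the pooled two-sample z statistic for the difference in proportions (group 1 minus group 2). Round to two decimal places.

z = -2.73

p̂₁ = 98/412 ≈ 0.2379, p̂₂ = 190/600 ≈ 0.3167.
Pooled p̂ = (98+190)/(412+600) = 288/1012 = 0.2846.
SE = √(0.203596 × 0.00409385) = 0.0289.
z = (0.2379 − 0.3167)/0.0289 = -0.0788/0.0289 = -2.73.
p-value = 2·P(Z > 2.730) ≈ 0.0063. With α = 0.05, reject H₀.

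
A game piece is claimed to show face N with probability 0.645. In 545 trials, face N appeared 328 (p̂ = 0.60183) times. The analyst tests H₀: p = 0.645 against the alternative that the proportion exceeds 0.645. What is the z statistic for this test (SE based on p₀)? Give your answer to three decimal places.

p̂ = 328/545 ≈ 0.60183.
Standard error under H₀: √(0.645×0.355/545) = 0.02050.
z = (0.60183 − 0.645)/0.02050 = -0.04317/0.02050 = -2.106.

z = -2.106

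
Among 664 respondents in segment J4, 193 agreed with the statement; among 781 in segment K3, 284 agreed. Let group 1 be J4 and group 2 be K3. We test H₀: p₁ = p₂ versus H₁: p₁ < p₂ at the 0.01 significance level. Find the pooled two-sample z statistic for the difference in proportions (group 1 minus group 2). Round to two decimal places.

z = -2.94

p̂₁ = 193/664 ≈ 0.2907, p̂₂ = 284/781 ≈ 0.3636.
Pooled p̂ = (193+284)/(664+781) = 477/1445 = 0.3301.
SE = √(0.221135 × 0.00278643) = 0.0248.
z = (0.2907 − 0.3636)/0.0248 = -0.0729/0.0248 = -2.94.
p-value = P(Z < -2.940) ≈ 0.0016. With α = 0.01, reject H₀.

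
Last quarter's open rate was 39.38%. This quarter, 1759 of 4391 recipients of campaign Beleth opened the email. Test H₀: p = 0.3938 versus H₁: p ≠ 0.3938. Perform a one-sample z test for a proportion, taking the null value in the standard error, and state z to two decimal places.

p̂ = 1759/4391 ≈ 0.4006.
Standard error under H₀: √(0.3938×0.6062/4391) = 0.0074.
z = (0.4006 − 0.3938)/0.0074 = 0.0068/0.0074 = 0.92.

z = 0.92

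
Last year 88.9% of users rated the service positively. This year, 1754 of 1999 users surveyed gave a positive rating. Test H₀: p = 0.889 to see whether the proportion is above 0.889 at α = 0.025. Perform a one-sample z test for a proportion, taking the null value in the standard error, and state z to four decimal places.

p̂ = 1754/1999 = 0.877439.
Under H₀, SE = √(0.889·0.111/1999) = √(4.93642e-05) = 0.007026.
z = (0.877439 − 0.889)/0.007026 = -0.011561/0.007026 = -1.6455.
p-value = P(Z > -1.646) ≈ 0.9501; since p > α = 0.025, fail to reject H₀.

z = -1.6455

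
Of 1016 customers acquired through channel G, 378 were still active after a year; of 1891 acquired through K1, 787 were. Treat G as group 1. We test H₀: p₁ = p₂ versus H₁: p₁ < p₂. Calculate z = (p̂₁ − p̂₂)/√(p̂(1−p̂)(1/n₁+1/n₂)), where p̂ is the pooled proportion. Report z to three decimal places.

z = -2.315

p̂₁ = 378/1016 = 0.37205, p̂₂ = 787/1891 = 0.41618.
Pooled p̂ = (378+787)/(1016+1891) = 1165/2907 = 0.40076.
SE = √(p̂(1−p̂)(1/n₁+1/n₂)) = √(0.40076·0.59924·0.00151307) = √(0.000363366) = 0.01906.
z = (0.37205 − 0.41618)/0.01906 = -0.04413/0.01906 = -2.315.
p-value = P(Z < -2.315) ≈ 0.0103.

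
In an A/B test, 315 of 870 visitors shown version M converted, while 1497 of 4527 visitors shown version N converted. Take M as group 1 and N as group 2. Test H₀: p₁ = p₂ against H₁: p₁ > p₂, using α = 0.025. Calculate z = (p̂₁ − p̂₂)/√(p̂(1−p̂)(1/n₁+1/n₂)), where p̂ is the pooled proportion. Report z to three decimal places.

p̂₁ = 315/870 ≈ 0.362069, p̂₂ = 1497/4527 ≈ 0.330683.
Pooled p̂ = (315+1497)/(870+4527) = 1812/5397 = 0.335742.
SE = √(p̂(1−p̂)(1/n₁+1/n₂)) = √(0.335742·0.664258·0.00137032) = √(0.000305608) = 0.017482.
z = (0.362069 − 0.330683)/0.017482 = 0.031386/0.017482 = 1.795.
p-value = P(Z > 1.795) ≈ 0.0363; since p > α = 0.025, fail to reject H₀.

z = 1.795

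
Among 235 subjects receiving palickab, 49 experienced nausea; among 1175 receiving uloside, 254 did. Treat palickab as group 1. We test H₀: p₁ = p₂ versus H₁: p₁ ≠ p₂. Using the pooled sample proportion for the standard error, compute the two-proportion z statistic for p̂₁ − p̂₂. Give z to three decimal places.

z = -0.261

p̂₁ = 49/235 = 0.20851, p̂₂ = 254/1175 = 0.21617.
Pooled p̂ = (49+254)/(235+1175) = 303/1410 = 0.21489.
SE = √(p̂(1−p̂)(1/n₁+1/n₂)) = √(0.21489·0.78511·0.00510638) = √(0.00086152) = 0.02935.
z = (0.20851 − 0.21617)/0.02935 = -0.00766/0.02935 = -0.261.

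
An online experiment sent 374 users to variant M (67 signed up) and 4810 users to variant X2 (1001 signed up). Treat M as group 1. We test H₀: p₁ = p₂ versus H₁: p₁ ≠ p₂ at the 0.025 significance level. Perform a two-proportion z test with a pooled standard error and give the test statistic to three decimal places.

z = -1.334

p̂₁ = 67/374 ≈ 0.17914, p̂₂ = 1001/4810 ≈ 0.20811.
Pooled p̂ = (67+1001)/(374+4810) = 1068/5184 = 0.20602.
SE = √(p̂(1−p̂)(1/n₁+1/n₂)) = √(0.20602·0.79398·0.0028817) = √(0.000471373) = 0.02171.
z = (0.17914 − 0.20811)/0.02171 = -0.02897/0.02171 = -1.334.
p-value = 2·P(Z > 1.334) ≈ 0.1822; since p > α = 0.025, fail to reject H₀.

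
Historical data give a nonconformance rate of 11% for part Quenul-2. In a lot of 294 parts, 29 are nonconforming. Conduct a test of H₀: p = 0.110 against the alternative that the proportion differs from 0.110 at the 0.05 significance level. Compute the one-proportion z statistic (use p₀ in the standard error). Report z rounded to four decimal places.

p̂ = 29/294 = 0.098639.
Standard error under H₀: √(0.11×0.89/294) = 0.018248.
z = (0.098639 − 0.11)/0.018248 = -0.011361/0.018248 = -0.6226.
p-value = 2·P(Z > 0.623) ≈ 0.5336, so at α = 0.05 we fail to reject H₀.

z = -0.6226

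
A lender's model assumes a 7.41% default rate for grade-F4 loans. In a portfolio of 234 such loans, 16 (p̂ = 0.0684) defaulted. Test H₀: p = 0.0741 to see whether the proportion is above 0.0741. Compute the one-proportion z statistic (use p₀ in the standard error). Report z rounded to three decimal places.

z = -0.334

p̂ = 16/234 ≈ 0.06838.
Under H₀, SE = √(0.0741·0.9259/234) = √(0.000293202) = 0.01712.
z = (0.06838 − 0.0741)/0.01712 = -0.00572/0.01712 = -0.334.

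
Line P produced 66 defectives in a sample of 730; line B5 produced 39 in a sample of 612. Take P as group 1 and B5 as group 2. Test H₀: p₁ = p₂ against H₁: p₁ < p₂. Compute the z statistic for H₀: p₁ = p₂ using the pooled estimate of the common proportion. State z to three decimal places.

p̂₁ = 66/730 = 0.090411, p̂₂ = 39/612 = 0.063725.
Pooled p̂ = (66+39)/(730+612) = 105/1342 = 0.078241.
SE = √(p̂(1−p̂)(1/n₁+1/n₂)) = √(0.078241·0.921759·0.00300385) = √(0.000216637) = 0.014719.
z = (0.090411 − 0.063725)/0.014719 = 0.026686/0.014719 = 1.813.
p-value = P(Z < 1.813) ≈ 0.9651.

z = 1.813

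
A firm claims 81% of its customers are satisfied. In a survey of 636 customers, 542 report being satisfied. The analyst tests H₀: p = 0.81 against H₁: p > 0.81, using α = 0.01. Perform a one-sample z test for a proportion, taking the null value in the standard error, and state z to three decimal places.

p̂ = 542/636 ≈ 0.852201.
SE = √(p₀(1−p₀)/n) = √(0.1539/636) = 0.015556.
z = (0.852201 − 0.81)/0.015556 = 0.042201/0.015556 = 2.713.
p-value = P(Z > 2.713) ≈ 0.0033, so at α = 0.01 we reject H₀.

z = 2.713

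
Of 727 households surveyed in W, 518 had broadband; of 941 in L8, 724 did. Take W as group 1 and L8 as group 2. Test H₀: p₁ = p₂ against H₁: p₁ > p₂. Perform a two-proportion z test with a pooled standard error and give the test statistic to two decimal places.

z = -2.64

p̂₁ = 518/727 = 0.71252, p̂₂ = 724/941 = 0.76939.
Pooled p̂ = (518+724)/(727+941) = 1242/1668 = 0.74460.
SE = √(p̂(1−p̂)(1/n₁+1/n₂)) = √(0.74460·0.25540·0.00243822) = √(0.000463672) = 0.02153.
z = (0.71252 − 0.76939)/0.02153 = -0.05687/0.02153 = -2.64.
p-value = P(Z > -2.641) ≈ 0.9959.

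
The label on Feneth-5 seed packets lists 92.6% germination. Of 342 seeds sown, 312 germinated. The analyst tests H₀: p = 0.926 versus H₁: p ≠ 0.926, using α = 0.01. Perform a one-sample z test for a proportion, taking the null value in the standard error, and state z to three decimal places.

p̂ = 312/342 ≈ 0.912281.
Standard error under H₀: √(0.926×0.074/342) = 0.014155.
z = (0.912281 − 0.926)/0.014155 = -0.013719/0.014155 = -0.969.
p-value = 2·P(Z > 0.969) ≈ 0.3324; since p > α = 0.01, fail to reject H₀.

z = -0.969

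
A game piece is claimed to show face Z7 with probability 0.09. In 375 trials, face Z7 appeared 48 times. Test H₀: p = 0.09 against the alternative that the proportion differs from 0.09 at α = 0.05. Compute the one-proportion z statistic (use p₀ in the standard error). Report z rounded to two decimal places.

z = 2.57

p̂ = 48/375 ≈ 0.1280.
Standard error under H₀: √(0.09×0.91/375) = 0.0148.
z = (0.1280 − 0.09)/0.0148 = 0.0380/0.0148 = 2.57.
Two-sided p-value ≈ 2·Φ(−2.571) = 0.0101; since p < α = 0.05, reject H₀.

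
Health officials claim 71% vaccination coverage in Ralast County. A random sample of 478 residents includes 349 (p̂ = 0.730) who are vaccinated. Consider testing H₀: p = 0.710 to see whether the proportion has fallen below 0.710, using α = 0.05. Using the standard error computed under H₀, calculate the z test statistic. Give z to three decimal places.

p̂ = 349/478 ≈ 0.73013.
SE = √(p₀(1−p₀)/n) = √(0.2059/478) = 0.02075.
z = (0.73013 − 0.71)/0.02075 = 0.02013/0.02075 = 0.970.
p-value = P(Z < 0.970) ≈ 0.8339. With α = 0.05, fail to reject H₀.

z = 0.970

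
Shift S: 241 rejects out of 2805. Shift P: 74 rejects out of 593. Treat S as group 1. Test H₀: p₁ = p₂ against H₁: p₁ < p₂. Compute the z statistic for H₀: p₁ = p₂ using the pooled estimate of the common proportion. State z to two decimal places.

p̂₁ = 241/2805 ≈ 0.0859, p̂₂ = 74/593 ≈ 0.1248.
Pooled p̂ = (241+74)/(2805+593) = 315/3398 = 0.0927.
SE = √(p̂(1−p̂)(1/n₁+1/n₂)) = √(0.0927·0.9073·0.00204285) = √(0.00017182) = 0.0131.
z = (0.0859 − 0.1248)/0.0131 = -0.0389/0.0131 = -2.97.

z = -2.97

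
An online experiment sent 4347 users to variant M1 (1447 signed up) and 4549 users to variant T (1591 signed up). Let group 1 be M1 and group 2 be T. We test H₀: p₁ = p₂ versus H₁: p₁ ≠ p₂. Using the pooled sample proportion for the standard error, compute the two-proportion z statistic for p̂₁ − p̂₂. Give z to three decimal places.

z = -1.678

p̂₁ = 1447/4347 = 0.33287, p̂₂ = 1591/4549 = 0.34975.
Pooled p̂ = (1447+1591)/(4347+4549) = 3038/8896 = 0.34150.
SE = √(0.224878 × 0.000449872) = 0.01006.
z = (0.33287 − 0.34975)/0.01006 = -0.01688/0.01006 = -1.678.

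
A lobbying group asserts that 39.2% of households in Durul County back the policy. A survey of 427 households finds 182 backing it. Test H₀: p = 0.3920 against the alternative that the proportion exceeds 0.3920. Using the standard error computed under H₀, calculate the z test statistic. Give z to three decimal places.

z = 1.449

p̂ = 182/427 = 0.42623.
Under H₀, SE = √(0.392·0.608/427) = √(0.000558164) = 0.02363.
z = (0.42623 − 0.392)/0.02363 = 0.03423/0.02363 = 1.449.
p-value = P(Z > 1.449) ≈ 0.0737.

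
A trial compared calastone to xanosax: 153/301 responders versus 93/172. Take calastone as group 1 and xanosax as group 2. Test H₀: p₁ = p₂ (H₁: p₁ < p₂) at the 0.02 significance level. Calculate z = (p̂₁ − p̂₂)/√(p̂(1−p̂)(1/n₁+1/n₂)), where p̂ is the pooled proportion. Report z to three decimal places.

p̂₁ = 153/301 = 0.50831, p̂₂ = 93/172 = 0.54070.
Pooled p̂ = (153+93)/(301+172) = 246/473 = 0.52008.
SE = √(p̂(1−p̂)(1/n₁+1/n₂)) = √(0.52008·0.47992·0.00913621) = √(0.00228037) = 0.04775.
z = (0.50831 − 0.54070)/0.04775 = -0.03239/0.04775 = -0.678.
p-value = P(Z < -0.678) ≈ 0.2488; since p > α = 0.02, fail to reject H₀.

z = -0.678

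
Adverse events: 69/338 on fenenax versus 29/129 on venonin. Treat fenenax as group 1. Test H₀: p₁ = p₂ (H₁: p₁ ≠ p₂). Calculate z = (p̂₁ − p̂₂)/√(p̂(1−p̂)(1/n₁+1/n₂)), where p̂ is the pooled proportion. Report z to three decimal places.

p̂₁ = 69/338 ≈ 0.204142, p̂₂ = 29/129 ≈ 0.224806.
Pooled p̂ = (69+29)/(338+129) = 98/467 = 0.209850.
SE = √(0.165813 × 0.0107105) = 0.042142.
z = (0.204142 − 0.224806)/0.042142 = -0.020664/0.042142 = -0.490.
p-value = 2·P(Z > 0.490) ≈ 0.6239.

z = -0.490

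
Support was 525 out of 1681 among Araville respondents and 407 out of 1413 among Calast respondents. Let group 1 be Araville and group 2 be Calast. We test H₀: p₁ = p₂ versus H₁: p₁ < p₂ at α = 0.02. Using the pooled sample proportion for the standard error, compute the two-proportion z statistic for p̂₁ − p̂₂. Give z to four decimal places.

z = 1.4660

p̂₁ = 525/1681 = 0.312314, p̂₂ = 407/1413 = 0.288040.
Pooled p̂ = (525+407)/(1681+1413) = 932/3094 = 0.301228.
SE = √(0.21049 × 0.0013026) = 0.016558.
z = (0.312314 − 0.288040)/0.016558 = 0.024274/0.016558 = 1.4660.
p-value = P(Z < 1.466) ≈ 0.9287. With α = 0.02, fail to reject H₀.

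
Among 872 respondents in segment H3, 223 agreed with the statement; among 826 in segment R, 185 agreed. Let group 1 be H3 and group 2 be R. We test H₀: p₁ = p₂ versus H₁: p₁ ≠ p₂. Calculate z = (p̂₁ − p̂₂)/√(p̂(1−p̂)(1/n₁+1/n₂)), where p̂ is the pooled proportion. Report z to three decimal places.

z = 1.531

p̂₁ = 223/872 ≈ 0.25573, p̂₂ = 185/826 ≈ 0.22397.
Pooled p̂ = (223+185)/(872+826) = 408/1698 = 0.24028.
SE = √(0.182547 × 0.00235744) = 0.02074.
z = (0.25573 − 0.22397)/0.02074 = 0.03176/0.02074 = 1.531.
p-value = 2·P(Z > 1.531) ≈ 0.1257.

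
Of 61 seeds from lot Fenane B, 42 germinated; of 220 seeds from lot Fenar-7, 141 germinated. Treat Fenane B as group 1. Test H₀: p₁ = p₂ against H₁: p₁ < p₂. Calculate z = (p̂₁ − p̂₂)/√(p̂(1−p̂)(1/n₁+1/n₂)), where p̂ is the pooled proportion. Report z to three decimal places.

z = 0.690

p̂₁ = 42/61 = 0.68852, p̂₂ = 141/220 = 0.64091.
Pooled p̂ = (42+141)/(61+220) = 183/281 = 0.65125.
SE = √(p̂(1−p̂)(1/n₁+1/n₂)) = √(0.65125·0.34875·0.0209389) = √(0.00475574) = 0.06896.
z = (0.68852 − 0.64091)/0.06896 = 0.04761/0.06896 = 0.690.
p-value = P(Z < 0.690) ≈ 0.7550.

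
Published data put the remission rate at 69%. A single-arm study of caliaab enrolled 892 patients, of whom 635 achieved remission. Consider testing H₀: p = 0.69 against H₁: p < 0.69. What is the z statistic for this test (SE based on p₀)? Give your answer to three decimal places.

z = 1.413

p̂ = 635/892 = 0.71188.
Standard error under H₀: √(0.69×0.31/892) = 0.01549.
z = (0.71188 − 0.69)/0.01549 = 0.02188/0.01549 = 1.413.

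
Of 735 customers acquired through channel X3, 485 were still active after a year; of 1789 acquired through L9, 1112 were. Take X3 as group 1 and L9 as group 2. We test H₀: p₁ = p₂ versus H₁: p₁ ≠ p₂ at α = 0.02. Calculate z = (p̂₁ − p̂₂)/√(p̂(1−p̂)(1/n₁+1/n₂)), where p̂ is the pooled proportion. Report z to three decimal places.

z = 1.813

p̂₁ = 485/735 ≈ 0.659864, p̂₂ = 1112/1789 ≈ 0.621576.
Pooled p̂ = (485+1112)/(735+1789) = 1597/2524 = 0.632726.
SE = √(0.232384 × 0.00191952) = 0.021120.
z = (0.659864 − 0.621576)/0.021120 = 0.038288/0.021120 = 1.813.
Two-sided p-value ≈ 2·Φ(−1.813) = 0.0699, so at α = 0.02 we fail to reject H₀.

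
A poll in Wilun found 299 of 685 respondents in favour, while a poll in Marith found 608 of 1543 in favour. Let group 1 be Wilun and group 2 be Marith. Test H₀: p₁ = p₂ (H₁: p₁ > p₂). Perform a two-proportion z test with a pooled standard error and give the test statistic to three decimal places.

p̂₁ = 299/685 ≈ 0.43650, p̂₂ = 608/1543 ≈ 0.39404.
Pooled p̂ = (299+608)/(685+1543) = 907/2228 = 0.40709.
SE = √(p̂(1−p̂)(1/n₁+1/n₂)) = √(0.40709·0.59291·0.00210794) = √(0.00050879) = 0.02256.
z = (0.43650 − 0.39404)/0.02256 = 0.04246/0.02256 = 1.882.
p-value = P(Z > 1.882) ≈ 0.0299.

z = 1.882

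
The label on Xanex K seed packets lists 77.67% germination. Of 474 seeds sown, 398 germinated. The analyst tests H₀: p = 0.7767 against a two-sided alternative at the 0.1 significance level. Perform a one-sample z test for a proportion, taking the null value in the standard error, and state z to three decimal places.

z = 3.292

p̂ = 398/474 = 0.8396624.
Under H₀, SE = √(0.7767·0.2233/474) = √(0.000365901) = 0.0191285.
z = (0.8396624 − 0.7767)/0.0191285 = 0.0629624/0.0191285 = 3.292.
Two-sided p-value ≈ 2·Φ(−3.292) = 0.0010. With α = 0.1, reject H₀.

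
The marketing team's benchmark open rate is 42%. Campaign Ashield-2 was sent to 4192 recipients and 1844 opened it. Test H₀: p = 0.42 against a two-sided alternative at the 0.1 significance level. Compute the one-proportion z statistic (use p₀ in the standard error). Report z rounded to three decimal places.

z = 2.609

p̂ = 1844/4192 = 0.439885.
Under H₀, SE = √(0.42·0.58/4192) = √(5.81107e-05) = 0.007623.
z = (0.439885 − 0.42)/0.007623 = 0.019885/0.007623 = 2.609.
Two-sided p-value ≈ 2·Φ(−2.609) = 0.0091; since p < α = 0.1, reject H₀.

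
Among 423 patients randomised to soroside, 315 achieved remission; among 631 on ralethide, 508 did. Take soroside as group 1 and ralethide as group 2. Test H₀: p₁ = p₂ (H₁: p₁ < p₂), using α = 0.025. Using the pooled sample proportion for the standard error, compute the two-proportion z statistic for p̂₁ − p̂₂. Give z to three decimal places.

z = -2.323

p̂₁ = 315/423 = 0.74468, p̂₂ = 508/631 = 0.80507.
Pooled p̂ = (315+508)/(423+631) = 823/1054 = 0.78083.
SE = √(p̂(1−p̂)(1/n₁+1/n₂)) = √(0.78083·0.21917·0.00394885) = √(0.000675774) = 0.02600.
z = (0.74468 − 0.80507)/0.02600 = -0.06039/0.02600 = -2.323.
p-value = P(Z < -2.323) ≈ 0.0101; since p < α = 0.025, reject H₀.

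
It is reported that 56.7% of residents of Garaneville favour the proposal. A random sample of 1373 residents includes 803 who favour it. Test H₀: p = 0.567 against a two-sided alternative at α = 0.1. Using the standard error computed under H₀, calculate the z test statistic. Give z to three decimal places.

z = 1.335

p̂ = 803/1373 ≈ 0.58485.
Under H₀, SE = √(0.567·0.433/1373) = √(0.000178814) = 0.01337.
z = (0.58485 − 0.567)/0.01337 = 0.01785/0.01337 = 1.335.
Two-sided p-value ≈ 2·Φ(−1.335) = 0.1819. With α = 0.1, fail to reject H₀.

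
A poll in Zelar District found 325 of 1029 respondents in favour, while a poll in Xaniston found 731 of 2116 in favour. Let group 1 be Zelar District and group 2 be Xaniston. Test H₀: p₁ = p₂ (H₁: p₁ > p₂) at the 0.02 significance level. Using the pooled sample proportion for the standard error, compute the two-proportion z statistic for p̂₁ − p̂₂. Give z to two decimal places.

z = -1.65

p̂₁ = 325/1029 = 0.31584, p̂₂ = 731/2116 = 0.34546.
Pooled p̂ = (325+731)/(1029+2116) = 1056/3145 = 0.33577.
SE = √(0.223029 × 0.00144441) = 0.01795.
z = (0.31584 − 0.34546)/0.01795 = -0.02962/0.01795 = -1.65.
p-value = P(Z > -1.650) ≈ 0.9506, so at α = 0.02 we fail to reject H₀.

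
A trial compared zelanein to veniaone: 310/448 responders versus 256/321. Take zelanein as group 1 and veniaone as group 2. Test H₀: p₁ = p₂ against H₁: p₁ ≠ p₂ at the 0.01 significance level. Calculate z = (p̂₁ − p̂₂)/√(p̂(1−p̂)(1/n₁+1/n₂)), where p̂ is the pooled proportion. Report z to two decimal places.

p̂₁ = 310/448 = 0.69196, p̂₂ = 256/321 = 0.79751.
Pooled p̂ = (310+256)/(448+321) = 566/769 = 0.73602.
SE = √(0.194294 × 0.00534741) = 0.03223.
z = (0.69196 − 0.79751)/0.03223 = -0.10555/0.03223 = -3.27.
p-value = 2·P(Z > 3.274) ≈ 0.0011. With α = 0.01, reject H₀.

z = -3.27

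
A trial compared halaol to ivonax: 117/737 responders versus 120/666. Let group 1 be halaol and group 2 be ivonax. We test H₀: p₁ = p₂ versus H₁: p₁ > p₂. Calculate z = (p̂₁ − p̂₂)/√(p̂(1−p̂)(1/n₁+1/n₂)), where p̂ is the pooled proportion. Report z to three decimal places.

z = -1.070

p̂₁ = 117/737 ≈ 0.15875, p̂₂ = 120/666 ≈ 0.18018.
Pooled p̂ = (117+120)/(737+666) = 237/1403 = 0.16892.
SE = √(0.140389 × 0.00285835) = 0.02003.
z = (0.15875 − 0.18018)/0.02003 = -0.02143/0.02003 = -1.070.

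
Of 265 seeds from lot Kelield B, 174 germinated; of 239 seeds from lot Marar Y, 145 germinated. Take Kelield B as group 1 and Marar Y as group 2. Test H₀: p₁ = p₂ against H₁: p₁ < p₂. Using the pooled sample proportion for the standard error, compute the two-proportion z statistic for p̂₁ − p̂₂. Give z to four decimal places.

z = 1.1607

p̂₁ = 174/265 = 0.656604, p̂₂ = 145/239 = 0.606695.
Pooled p̂ = (174+145)/(265+239) = 319/504 = 0.632937.
SE = √(p̂(1−p̂)(1/n₁+1/n₂)) = √(0.632937·0.367063·0.00795769) = √(0.00184879) = 0.042998.
z = (0.656604 − 0.606695)/0.042998 = 0.049909/0.042998 = 1.1607.
p-value = P(Z < 1.161) ≈ 0.8771.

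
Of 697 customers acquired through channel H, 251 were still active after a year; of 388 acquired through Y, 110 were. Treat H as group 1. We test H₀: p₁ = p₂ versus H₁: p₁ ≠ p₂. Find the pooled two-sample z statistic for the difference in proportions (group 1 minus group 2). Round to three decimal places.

z = 2.567

p̂₁ = 251/697 ≈ 0.360115, p̂₂ = 110/388 ≈ 0.283505.
Pooled p̂ = (251+110)/(697+388) = 361/1085 = 0.332719.
SE = √(p̂(1−p̂)(1/n₁+1/n₂)) = √(0.332719·0.667281·0.00401204) = √(0.000890741) = 0.029845.
z = (0.360115 − 0.283505)/0.029845 = 0.076610/0.029845 = 2.567.
Two-sided p-value ≈ 2·Φ(−2.567) = 0.0103.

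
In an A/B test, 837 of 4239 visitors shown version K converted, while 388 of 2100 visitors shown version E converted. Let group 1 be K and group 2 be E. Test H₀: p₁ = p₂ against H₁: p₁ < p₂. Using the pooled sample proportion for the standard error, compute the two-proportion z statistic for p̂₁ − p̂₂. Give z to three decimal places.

z = 1.204

p̂₁ = 837/4239 = 0.19745, p̂₂ = 388/2100 = 0.18476.
Pooled p̂ = (837+388)/(4239+2100) = 1225/6339 = 0.19325.
SE = √(p̂(1−p̂)(1/n₁+1/n₂)) = √(0.19325·0.80675·0.000712095) = √(0.000111018) = 0.01054.
z = (0.19745 − 0.18476)/0.01054 = 0.01269/0.01054 = 1.204.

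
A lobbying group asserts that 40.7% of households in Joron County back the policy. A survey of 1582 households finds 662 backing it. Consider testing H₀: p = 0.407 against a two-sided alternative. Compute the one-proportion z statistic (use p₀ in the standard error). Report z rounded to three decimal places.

p̂ = 662/1582 ≈ 0.41846.
Standard error under H₀: √(0.407×0.593/1582) = 0.01235.
z = (0.41846 − 0.407)/0.01235 = 0.01146/0.01235 = 0.928.

z = 0.928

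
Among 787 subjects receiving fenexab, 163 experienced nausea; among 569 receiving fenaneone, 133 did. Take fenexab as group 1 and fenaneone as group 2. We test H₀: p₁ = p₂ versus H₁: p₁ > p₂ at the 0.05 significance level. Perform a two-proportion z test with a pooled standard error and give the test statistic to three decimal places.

p̂₁ = 163/787 = 0.20712, p̂₂ = 133/569 = 0.23374.
Pooled p̂ = (163+133)/(787+569) = 296/1356 = 0.21829.
SE = √(0.170639 × 0.00302812) = 0.02273.
z = (0.20712 − 0.23374)/0.02273 = -0.02662/0.02273 = -1.171.
p-value = P(Z > -1.171) ≈ 0.8793; since p > α = 0.05, fail to reject H₀.

z = -1.171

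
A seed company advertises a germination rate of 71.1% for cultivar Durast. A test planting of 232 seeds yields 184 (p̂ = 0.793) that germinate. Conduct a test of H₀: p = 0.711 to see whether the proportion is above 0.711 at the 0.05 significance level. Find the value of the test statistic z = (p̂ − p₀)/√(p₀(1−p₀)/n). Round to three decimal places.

z = 2.759

p̂ = 184/232 ≈ 0.79310.
Standard error under H₀: √(0.711×0.289/232) = 0.02976.
z = (0.79310 − 0.711)/0.02976 = 0.08210/0.02976 = 2.759.
p-value = P(Z > 2.759) ≈ 0.0029. With α = 0.05, reject H₀.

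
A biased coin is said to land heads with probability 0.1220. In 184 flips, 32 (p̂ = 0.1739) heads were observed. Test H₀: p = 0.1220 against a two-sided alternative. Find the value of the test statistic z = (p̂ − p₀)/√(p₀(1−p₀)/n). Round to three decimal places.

z = 2.152

p̂ = 32/184 = 0.173913.
SE = √(p₀(1−p₀)/n) = √(0.10712/184) = 0.024128.
z = (0.173913 − 0.122)/0.024128 = 0.051913/0.024128 = 2.152.
Two-sided p-value ≈ 2·Φ(−2.152) = 0.0314.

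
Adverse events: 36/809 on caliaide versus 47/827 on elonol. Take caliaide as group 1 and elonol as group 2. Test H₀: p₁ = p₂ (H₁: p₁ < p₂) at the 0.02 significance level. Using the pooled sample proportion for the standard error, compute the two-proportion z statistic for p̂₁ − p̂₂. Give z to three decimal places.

p̂₁ = 36/809 ≈ 0.04450, p̂₂ = 47/827 ≈ 0.05683.
Pooled p̂ = (36+47)/(809+827) = 83/1636 = 0.05073.
SE = √(0.0481596 × 0.00244528) = 0.01085.
z = (0.04450 − 0.05683)/0.01085 = -0.01233/0.01085 = -1.136.
p-value = P(Z < -1.136) ≈ 0.1279; since p > α = 0.02, fail to reject H₀.

z = -1.136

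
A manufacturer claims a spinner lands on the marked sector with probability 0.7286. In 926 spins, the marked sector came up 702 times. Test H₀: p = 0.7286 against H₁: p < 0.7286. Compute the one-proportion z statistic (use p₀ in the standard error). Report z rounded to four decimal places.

z = 2.0187

p̂ = 702/926 = 0.758099.
Standard error under H₀: √(0.7286×0.2714/926) = 0.014613.
z = (0.758099 − 0.7286)/0.014613 = 0.029499/0.014613 = 2.0187.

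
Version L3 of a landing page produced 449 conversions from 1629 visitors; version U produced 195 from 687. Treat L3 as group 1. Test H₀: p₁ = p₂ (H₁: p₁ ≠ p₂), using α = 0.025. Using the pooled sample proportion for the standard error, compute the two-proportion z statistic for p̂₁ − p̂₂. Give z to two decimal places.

p̂₁ = 449/1629 ≈ 0.2756, p̂₂ = 195/687 ≈ 0.2838.
Pooled p̂ = (449+195)/(1629+687) = 644/2316 = 0.2781.
SE = √(p̂(1−p̂)(1/n₁+1/n₂)) = √(0.2781·0.7219·0.00206948) = √(0.000415438) = 0.0204.
z = (0.2756 − 0.2838)/0.0204 = -0.0082/0.0204 = -0.40.
p-value = 2·P(Z > 0.403) ≈ 0.6870, so at α = 0.025 we fail to reject H₀.

z = -0.40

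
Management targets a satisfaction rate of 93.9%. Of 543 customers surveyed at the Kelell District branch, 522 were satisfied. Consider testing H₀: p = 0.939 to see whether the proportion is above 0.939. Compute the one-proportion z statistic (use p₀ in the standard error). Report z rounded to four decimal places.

p̂ = 522/543 = 0.9613260.
Under H₀, SE = √(0.939·0.061/543) = √(0.000105486) = 0.0102706.
z = (0.9613260 − 0.939)/0.0102706 = 0.0223260/0.0102706 = 2.1738.
p-value = P(Z > 2.174) ≈ 0.0149.

z = 2.1738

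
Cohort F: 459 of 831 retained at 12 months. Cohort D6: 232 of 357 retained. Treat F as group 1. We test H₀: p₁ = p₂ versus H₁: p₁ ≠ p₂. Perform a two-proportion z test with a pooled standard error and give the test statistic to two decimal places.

p̂₁ = 459/831 ≈ 0.55235, p̂₂ = 232/357 ≈ 0.64986.
Pooled p̂ = (459+232)/(831+357) = 691/1188 = 0.58165.
SE = √(0.243333 × 0.00400449) = 0.03122.
z = (0.55235 − 0.64986)/0.03122 = -0.09751/0.03122 = -3.12.
p-value = 2·P(Z > 3.124) ≈ 0.0018.

z = -3.12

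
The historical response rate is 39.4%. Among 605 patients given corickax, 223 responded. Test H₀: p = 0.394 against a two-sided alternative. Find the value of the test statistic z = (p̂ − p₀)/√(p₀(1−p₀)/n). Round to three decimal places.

p̂ = 223/605 = 0.368595.
Standard error under H₀: √(0.394×0.606/605) = 0.019866.
z = (0.368595 − 0.394)/0.019866 = -0.025405/0.019866 = -1.279.
p-value = 2·P(Z > 1.279) ≈ 0.2010.

z = -1.279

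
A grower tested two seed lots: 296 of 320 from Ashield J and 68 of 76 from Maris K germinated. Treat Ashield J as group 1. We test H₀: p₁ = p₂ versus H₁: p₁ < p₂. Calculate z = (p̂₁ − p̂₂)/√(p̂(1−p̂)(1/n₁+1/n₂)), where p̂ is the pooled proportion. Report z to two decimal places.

z = 0.87

p̂₁ = 296/320 = 0.9250, p̂₂ = 68/76 = 0.8947.
Pooled p̂ = (296+68)/(320+76) = 364/396 = 0.9192.
SE = √(p̂(1−p̂)(1/n₁+1/n₂)) = √(0.9192·0.0808·0.0162829) = √(0.00120946) = 0.0348.
z = (0.9250 − 0.8947)/0.0348 = 0.0303/0.0348 = 0.87.
p-value = P(Z < 0.870) ≈ 0.8079.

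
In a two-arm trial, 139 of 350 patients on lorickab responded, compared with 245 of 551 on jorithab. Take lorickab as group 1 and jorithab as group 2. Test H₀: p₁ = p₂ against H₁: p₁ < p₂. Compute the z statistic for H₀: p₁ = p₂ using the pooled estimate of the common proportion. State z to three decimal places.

z = -1.405

p̂₁ = 139/350 ≈ 0.397143, p̂₂ = 245/551 ≈ 0.444646.
Pooled p̂ = (139+245)/(350+551) = 384/901 = 0.426193.
SE = √(0.244553 × 0.00467202) = 0.033802.
z = (0.397143 − 0.444646)/0.033802 = -0.047503/0.033802 = -1.405.
p-value = P(Z < -1.405) ≈ 0.0800.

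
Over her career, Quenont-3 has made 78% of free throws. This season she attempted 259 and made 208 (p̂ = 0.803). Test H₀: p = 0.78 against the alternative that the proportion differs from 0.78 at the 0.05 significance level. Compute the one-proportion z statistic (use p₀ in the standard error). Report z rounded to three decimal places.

p̂ = 208/259 ≈ 0.80309.
Under H₀, SE = √(0.78·0.22/259) = √(0.000662548) = 0.02574.
z = (0.80309 − 0.78)/0.02574 = 0.02309/0.02574 = 0.897.
Two-sided p-value ≈ 2·Φ(−0.897) = 0.3697, so at α = 0.05 we fail to reject H₀.

z = 0.897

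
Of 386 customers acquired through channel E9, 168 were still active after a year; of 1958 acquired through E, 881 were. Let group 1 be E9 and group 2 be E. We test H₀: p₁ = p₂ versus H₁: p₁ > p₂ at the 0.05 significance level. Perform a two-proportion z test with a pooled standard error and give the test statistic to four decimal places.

z = -0.5314

p̂₁ = 168/386 ≈ 0.435233, p̂₂ = 881/1958 ≈ 0.449949.
Pooled p̂ = (168+881)/(386+1958) = 1049/2344 = 0.447526.
SE = √(p̂(1−p̂)(1/n₁+1/n₂)) = √(0.447526·0.552474·0.0031014) = √(0.00076681) = 0.027691.
z = (0.435233 − 0.449949)/0.027691 = -0.014716/0.027691 = -0.5314.
p-value = P(Z > -0.531) ≈ 0.7024; since p > α = 0.05, fail to reject H₀.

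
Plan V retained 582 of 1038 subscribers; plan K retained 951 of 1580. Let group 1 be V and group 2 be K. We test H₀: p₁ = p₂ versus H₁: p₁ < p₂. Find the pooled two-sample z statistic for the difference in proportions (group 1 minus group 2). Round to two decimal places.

z = -2.09

p̂₁ = 582/1038 ≈ 0.5607, p̂₂ = 951/1580 ≈ 0.6019.
Pooled p̂ = (582+951)/(1038+1580) = 1533/2618 = 0.5856.
SE = √(0.242679 × 0.0015963) = 0.0197.
z = (0.5607 − 0.6019)/0.0197 = -0.0412/0.0197 = -2.09.
p-value = P(Z < -2.094) ≈ 0.0182.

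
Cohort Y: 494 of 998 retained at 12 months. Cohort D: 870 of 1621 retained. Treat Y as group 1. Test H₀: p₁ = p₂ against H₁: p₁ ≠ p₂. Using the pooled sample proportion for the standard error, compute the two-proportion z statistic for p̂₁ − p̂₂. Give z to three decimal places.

p̂₁ = 494/998 ≈ 0.494990, p̂₂ = 870/1621 ≈ 0.536706.
Pooled p̂ = (494+870)/(998+1621) = 1364/2619 = 0.520809.
SE = √(p̂(1−p̂)(1/n₁+1/n₂)) = √(0.520809·0.479191·0.00161891) = √(0.000404026) = 0.020100.
z = (0.494990 − 0.536706)/0.020100 = -0.041716/0.020100 = -2.075.

z = -2.075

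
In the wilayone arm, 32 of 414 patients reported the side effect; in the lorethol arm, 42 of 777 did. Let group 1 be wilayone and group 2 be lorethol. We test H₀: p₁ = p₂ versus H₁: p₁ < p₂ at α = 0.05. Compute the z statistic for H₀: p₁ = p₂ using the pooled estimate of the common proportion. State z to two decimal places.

z = 1.58

p̂₁ = 32/414 ≈ 0.0773, p̂₂ = 42/777 ≈ 0.0541.
Pooled p̂ = (32+42)/(414+777) = 74/1191 = 0.0621.
SE = √(0.0582722 × 0.00370246) = 0.0147.
z = (0.0773 − 0.0541)/0.0147 = 0.0232/0.0147 = 1.58.
p-value = P(Z < 1.582) ≈ 0.9432, so at α = 0.05 we fail to reject H₀.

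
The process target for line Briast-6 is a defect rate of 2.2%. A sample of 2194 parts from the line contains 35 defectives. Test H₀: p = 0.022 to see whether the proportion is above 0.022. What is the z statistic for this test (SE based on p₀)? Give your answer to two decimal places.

z = -1.93

p̂ = 35/2194 = 0.01595.
Under H₀, SE = √(0.022·0.978/2194) = √(9.80675e-06) = 0.00313.
z = (0.01595 − 0.022)/0.00313 = -0.00605/0.00313 = -1.93.
p-value = P(Z > -1.931) ≈ 0.9733.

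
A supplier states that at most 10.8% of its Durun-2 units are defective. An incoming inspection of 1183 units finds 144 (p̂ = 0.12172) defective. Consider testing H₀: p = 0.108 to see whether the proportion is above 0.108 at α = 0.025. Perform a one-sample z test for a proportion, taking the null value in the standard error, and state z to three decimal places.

p̂ = 144/1183 ≈ 0.12172.
Under H₀, SE = √(0.108·0.892/1183) = √(8.14336e-05) = 0.00902.
z = (0.12172 − 0.108)/0.00902 = 0.01372/0.00902 = 1.521.
p-value = P(Z > 1.521) ≈ 0.0641, so at α = 0.025 we fail to reject H₀.

z = 1.521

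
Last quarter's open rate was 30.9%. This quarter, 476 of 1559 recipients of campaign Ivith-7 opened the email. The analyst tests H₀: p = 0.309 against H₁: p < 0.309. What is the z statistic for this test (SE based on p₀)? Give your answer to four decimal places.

z = -0.3141

p̂ = 476/1559 = 0.305324.
SE = √(p₀(1−p₀)/n) = √(0.21352/1559) = 0.011703.
z = (0.305324 − 0.309)/0.011703 = -0.003676/0.011703 = -0.3141.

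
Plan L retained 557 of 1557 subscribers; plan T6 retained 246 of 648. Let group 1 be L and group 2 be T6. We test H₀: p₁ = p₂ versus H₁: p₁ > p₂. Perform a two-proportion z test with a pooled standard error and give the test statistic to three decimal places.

p̂₁ = 557/1557 ≈ 0.35774, p̂₂ = 246/648 ≈ 0.37963.
Pooled p̂ = (557+246)/(1557+648) = 803/2205 = 0.36417.
SE = √(0.231551 × 0.00218547) = 0.02250.
z = (0.35774 − 0.37963)/0.02250 = -0.02189/0.02250 = -0.973.
p-value = P(Z > -0.973) ≈ 0.8347.

z = -0.973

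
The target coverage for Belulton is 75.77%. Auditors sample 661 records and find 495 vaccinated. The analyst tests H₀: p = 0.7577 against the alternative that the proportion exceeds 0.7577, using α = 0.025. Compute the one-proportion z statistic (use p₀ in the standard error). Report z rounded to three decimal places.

z = -0.530

p̂ = 495/661 ≈ 0.74887.
Standard error under H₀: √(0.7577×0.2423/661) = 0.01667.
z = (0.74887 − 0.7577)/0.01667 = -0.00883/0.01667 = -0.530.
p-value = P(Z > -0.530) ≈ 0.7020; since p > α = 0.025, fail to reject H₀.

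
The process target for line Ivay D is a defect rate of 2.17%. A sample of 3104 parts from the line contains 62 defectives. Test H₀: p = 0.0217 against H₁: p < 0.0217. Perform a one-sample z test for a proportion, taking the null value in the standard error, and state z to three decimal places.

z = -0.660

p̂ = 62/3104 ≈ 0.01997.
SE = √(p₀(1−p₀)/n) = √(0.021229/3104) = 0.00262.
z = (0.01997 − 0.0217)/0.00262 = -0.00173/0.00262 = -0.660.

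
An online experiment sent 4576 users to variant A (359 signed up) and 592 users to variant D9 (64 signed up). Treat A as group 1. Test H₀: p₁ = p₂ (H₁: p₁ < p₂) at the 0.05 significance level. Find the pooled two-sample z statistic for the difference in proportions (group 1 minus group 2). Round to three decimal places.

p̂₁ = 359/4576 ≈ 0.078453, p̂₂ = 64/592 ≈ 0.108108.
Pooled p̂ = (359+64)/(4576+592) = 423/5168 = 0.081850.
SE = √(p̂(1−p̂)(1/n₁+1/n₂)) = √(0.081850·0.918150·0.00190772) = √(0.000143366) = 0.011974.
z = (0.078453 − 0.108108)/0.011974 = -0.029655/0.011974 = -2.477.
p-value = P(Z < -2.477) ≈ 0.0066. With α = 0.05, reject H₀.

z = -2.477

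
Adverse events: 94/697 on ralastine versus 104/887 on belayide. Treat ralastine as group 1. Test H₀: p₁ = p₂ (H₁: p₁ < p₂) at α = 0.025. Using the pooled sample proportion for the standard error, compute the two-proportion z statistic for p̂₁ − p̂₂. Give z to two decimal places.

p̂₁ = 94/697 ≈ 0.13486, p̂₂ = 104/887 ≈ 0.11725.
Pooled p̂ = (94+104)/(697+887) = 198/1584 = 0.12500.
SE = √(p̂(1−p̂)(1/n₁+1/n₂)) = √(0.12500·0.87500·0.00256212) = √(0.000280231) = 0.01674.
z = (0.13486 − 0.11725)/0.01674 = 0.01761/0.01674 = 1.05.
p-value = P(Z < 1.052) ≈ 0.8537, so at α = 0.025 we fail to reject H₀.

z = 1.05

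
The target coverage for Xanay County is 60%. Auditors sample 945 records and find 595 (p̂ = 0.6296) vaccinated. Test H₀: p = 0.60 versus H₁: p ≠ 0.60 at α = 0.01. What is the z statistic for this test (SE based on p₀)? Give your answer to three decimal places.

z = 1.859

p̂ = 595/945 = 0.62963.
SE = √(p₀(1−p₀)/n) = √(0.24/945) = 0.01594.
z = (0.62963 − 0.6)/0.01594 = 0.02963/0.01594 = 1.859.
p-value = 2·P(Z > 1.859) ≈ 0.0630. With α = 0.01, fail to reject H₀.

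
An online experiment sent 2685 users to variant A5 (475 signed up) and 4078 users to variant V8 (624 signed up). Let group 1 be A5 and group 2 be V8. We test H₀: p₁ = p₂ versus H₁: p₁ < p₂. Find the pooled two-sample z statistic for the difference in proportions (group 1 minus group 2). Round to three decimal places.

z = 2.606

p̂₁ = 475/2685 = 0.176909, p̂₂ = 624/4078 = 0.153016.
Pooled p̂ = (475+624)/(2685+4078) = 1099/6763 = 0.162502.
SE = √(0.136095 × 0.000617658) = 0.009168.
z = (0.176909 − 0.153016)/0.009168 = 0.023893/0.009168 = 2.606.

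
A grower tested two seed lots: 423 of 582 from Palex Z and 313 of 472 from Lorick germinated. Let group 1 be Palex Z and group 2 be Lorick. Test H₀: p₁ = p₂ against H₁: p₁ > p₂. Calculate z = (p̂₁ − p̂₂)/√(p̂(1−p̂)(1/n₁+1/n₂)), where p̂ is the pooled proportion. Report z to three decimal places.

p̂₁ = 423/582 ≈ 0.72680, p̂₂ = 313/472 ≈ 0.66314.
Pooled p̂ = (423+313)/(582+472) = 736/1054 = 0.69829.
SE = √(0.21068 × 0.00383686) = 0.02843.
z = (0.72680 − 0.66314)/0.02843 = 0.06366/0.02843 = 2.239.

z = 2.239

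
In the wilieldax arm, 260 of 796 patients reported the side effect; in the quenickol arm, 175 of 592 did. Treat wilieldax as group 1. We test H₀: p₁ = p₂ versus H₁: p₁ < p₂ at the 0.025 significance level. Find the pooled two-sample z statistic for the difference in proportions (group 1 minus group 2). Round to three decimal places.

p̂₁ = 260/796 ≈ 0.32663, p̂₂ = 175/592 ≈ 0.29561.
Pooled p̂ = (260+175)/(796+592) = 435/1388 = 0.31340.
SE = √(0.215181 × 0.00294547) = 0.02518.
z = (0.32663 − 0.29561)/0.02518 = 0.03102/0.02518 = 1.232.
p-value = P(Z < 1.232) ≈ 0.8911, so at α = 0.025 we fail to reject H₀.

z = 1.232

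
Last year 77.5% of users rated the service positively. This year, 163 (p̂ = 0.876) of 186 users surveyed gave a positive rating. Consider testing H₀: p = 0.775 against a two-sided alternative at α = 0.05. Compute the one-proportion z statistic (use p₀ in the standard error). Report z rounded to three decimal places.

p̂ = 163/186 = 0.87634.
Under H₀, SE = √(0.775·0.225/186) = √(0.0009375) = 0.03062.
z = (0.87634 − 0.775)/0.03062 = 0.10134/0.03062 = 3.310.
p-value = 2·P(Z > 3.310) ≈ 0.0009. With α = 0.05, reject H₀.

z = 3.310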